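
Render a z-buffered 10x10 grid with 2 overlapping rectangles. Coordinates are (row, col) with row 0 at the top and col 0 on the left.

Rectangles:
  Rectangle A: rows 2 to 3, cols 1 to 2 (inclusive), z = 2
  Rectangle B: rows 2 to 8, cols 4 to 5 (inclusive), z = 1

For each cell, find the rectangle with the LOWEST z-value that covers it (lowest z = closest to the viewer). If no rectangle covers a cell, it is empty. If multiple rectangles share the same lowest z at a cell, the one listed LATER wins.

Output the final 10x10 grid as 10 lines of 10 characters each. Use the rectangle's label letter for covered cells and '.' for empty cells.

..........
..........
.AA.BB....
.AA.BB....
....BB....
....BB....
....BB....
....BB....
....BB....
..........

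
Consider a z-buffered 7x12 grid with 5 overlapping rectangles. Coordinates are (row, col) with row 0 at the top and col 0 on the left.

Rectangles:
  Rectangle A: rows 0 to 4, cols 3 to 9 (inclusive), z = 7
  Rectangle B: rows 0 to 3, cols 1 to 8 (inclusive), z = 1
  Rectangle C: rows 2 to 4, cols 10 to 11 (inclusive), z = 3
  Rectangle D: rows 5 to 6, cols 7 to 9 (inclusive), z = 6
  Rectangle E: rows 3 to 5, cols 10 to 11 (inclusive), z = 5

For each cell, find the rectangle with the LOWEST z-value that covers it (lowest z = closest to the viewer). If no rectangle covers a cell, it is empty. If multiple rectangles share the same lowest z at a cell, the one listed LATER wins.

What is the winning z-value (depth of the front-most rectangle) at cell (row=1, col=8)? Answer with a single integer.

Answer: 1

Derivation:
Check cell (1,8):
  A: rows 0-4 cols 3-9 z=7 -> covers; best now A (z=7)
  B: rows 0-3 cols 1-8 z=1 -> covers; best now B (z=1)
  C: rows 2-4 cols 10-11 -> outside (row miss)
  D: rows 5-6 cols 7-9 -> outside (row miss)
  E: rows 3-5 cols 10-11 -> outside (row miss)
Winner: B at z=1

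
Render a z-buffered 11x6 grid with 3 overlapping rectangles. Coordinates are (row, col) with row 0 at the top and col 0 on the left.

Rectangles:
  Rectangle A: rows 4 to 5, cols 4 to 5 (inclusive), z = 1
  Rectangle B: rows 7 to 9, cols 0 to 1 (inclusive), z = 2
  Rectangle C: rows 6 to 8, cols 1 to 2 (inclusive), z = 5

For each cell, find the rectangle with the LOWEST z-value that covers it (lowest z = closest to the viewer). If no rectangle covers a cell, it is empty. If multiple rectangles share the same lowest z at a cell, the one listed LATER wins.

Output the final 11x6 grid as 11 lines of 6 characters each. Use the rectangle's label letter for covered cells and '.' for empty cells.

......
......
......
......
....AA
....AA
.CC...
BBC...
BBC...
BB....
......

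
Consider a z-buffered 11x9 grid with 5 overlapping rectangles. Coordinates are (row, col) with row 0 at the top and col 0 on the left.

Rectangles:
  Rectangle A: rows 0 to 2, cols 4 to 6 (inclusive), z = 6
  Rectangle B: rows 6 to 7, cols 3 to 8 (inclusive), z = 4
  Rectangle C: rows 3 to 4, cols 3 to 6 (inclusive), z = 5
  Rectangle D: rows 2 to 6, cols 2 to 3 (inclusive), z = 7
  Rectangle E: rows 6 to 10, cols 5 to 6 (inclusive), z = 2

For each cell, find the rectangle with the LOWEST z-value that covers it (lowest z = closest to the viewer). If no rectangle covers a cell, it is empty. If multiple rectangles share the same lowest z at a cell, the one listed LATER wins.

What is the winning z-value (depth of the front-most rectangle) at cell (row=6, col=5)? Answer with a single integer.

Answer: 2

Derivation:
Check cell (6,5):
  A: rows 0-2 cols 4-6 -> outside (row miss)
  B: rows 6-7 cols 3-8 z=4 -> covers; best now B (z=4)
  C: rows 3-4 cols 3-6 -> outside (row miss)
  D: rows 2-6 cols 2-3 -> outside (col miss)
  E: rows 6-10 cols 5-6 z=2 -> covers; best now E (z=2)
Winner: E at z=2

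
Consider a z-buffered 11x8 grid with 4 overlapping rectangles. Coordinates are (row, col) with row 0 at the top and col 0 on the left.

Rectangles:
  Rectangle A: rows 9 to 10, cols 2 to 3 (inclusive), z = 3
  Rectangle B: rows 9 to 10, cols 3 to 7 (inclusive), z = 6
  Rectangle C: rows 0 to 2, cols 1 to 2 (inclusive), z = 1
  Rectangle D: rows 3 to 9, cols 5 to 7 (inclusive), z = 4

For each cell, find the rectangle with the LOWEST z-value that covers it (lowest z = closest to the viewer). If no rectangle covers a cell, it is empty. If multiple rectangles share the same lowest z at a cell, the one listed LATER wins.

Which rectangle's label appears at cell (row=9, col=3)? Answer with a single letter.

Check cell (9,3):
  A: rows 9-10 cols 2-3 z=3 -> covers; best now A (z=3)
  B: rows 9-10 cols 3-7 z=6 -> covers; best now A (z=3)
  C: rows 0-2 cols 1-2 -> outside (row miss)
  D: rows 3-9 cols 5-7 -> outside (col miss)
Winner: A at z=3

Answer: A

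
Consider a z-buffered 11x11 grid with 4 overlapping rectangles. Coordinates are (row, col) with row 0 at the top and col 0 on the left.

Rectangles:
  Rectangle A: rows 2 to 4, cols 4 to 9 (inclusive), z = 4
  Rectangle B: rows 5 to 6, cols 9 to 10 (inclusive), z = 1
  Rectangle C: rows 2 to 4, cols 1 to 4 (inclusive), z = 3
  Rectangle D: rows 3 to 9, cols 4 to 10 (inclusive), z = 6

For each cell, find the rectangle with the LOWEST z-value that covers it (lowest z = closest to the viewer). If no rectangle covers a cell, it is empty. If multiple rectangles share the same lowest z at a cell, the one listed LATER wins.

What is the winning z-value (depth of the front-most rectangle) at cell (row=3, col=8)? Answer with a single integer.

Check cell (3,8):
  A: rows 2-4 cols 4-9 z=4 -> covers; best now A (z=4)
  B: rows 5-6 cols 9-10 -> outside (row miss)
  C: rows 2-4 cols 1-4 -> outside (col miss)
  D: rows 3-9 cols 4-10 z=6 -> covers; best now A (z=4)
Winner: A at z=4

Answer: 4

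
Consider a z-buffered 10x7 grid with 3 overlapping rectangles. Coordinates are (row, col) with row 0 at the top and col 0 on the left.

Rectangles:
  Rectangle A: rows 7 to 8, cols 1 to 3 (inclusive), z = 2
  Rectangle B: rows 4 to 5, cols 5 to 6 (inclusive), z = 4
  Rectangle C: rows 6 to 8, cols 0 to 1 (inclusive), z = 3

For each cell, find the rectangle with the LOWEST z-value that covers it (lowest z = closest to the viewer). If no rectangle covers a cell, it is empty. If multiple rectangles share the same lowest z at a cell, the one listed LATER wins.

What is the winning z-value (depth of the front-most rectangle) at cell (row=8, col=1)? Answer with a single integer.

Answer: 2

Derivation:
Check cell (8,1):
  A: rows 7-8 cols 1-3 z=2 -> covers; best now A (z=2)
  B: rows 4-5 cols 5-6 -> outside (row miss)
  C: rows 6-8 cols 0-1 z=3 -> covers; best now A (z=2)
Winner: A at z=2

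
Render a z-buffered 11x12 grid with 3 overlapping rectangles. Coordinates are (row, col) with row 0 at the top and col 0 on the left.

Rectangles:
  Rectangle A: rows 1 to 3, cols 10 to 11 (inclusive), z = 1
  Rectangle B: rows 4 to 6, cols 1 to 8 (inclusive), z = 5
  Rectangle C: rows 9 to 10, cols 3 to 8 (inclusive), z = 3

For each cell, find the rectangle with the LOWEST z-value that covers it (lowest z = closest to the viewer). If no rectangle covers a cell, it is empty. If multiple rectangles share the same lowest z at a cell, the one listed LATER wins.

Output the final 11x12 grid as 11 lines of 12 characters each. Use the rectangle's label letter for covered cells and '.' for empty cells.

............
..........AA
..........AA
..........AA
.BBBBBBBB...
.BBBBBBBB...
.BBBBBBBB...
............
............
...CCCCCC...
...CCCCCC...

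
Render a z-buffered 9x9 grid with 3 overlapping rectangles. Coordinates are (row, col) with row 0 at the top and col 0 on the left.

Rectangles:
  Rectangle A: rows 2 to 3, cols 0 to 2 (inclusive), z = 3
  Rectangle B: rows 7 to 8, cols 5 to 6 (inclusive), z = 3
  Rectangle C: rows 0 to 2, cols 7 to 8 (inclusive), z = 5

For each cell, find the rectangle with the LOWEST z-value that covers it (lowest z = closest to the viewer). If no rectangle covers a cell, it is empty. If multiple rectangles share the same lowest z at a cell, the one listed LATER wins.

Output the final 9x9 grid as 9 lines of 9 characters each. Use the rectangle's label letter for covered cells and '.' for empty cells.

.......CC
.......CC
AAA....CC
AAA......
.........
.........
.........
.....BB..
.....BB..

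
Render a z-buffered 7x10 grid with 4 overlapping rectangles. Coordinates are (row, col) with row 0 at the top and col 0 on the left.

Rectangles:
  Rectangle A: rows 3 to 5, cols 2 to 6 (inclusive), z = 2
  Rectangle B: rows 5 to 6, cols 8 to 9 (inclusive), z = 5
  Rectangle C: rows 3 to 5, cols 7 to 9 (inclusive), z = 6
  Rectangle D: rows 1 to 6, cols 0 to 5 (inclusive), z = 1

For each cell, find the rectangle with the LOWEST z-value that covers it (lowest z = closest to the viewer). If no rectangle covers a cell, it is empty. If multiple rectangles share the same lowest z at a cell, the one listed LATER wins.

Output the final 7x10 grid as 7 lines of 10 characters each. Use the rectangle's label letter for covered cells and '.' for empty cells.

..........
DDDDDD....
DDDDDD....
DDDDDDACCC
DDDDDDACCC
DDDDDDACBB
DDDDDD..BB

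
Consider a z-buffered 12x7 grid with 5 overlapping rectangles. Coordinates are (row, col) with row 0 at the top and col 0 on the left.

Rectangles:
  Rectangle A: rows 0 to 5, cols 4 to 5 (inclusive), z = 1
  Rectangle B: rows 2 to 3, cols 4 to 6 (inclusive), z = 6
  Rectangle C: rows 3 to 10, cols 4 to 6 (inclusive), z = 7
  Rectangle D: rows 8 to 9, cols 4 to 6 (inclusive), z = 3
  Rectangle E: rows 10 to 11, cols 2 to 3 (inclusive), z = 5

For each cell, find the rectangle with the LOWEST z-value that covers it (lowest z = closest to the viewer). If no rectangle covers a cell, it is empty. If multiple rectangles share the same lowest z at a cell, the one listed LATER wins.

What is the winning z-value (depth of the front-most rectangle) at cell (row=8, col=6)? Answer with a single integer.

Answer: 3

Derivation:
Check cell (8,6):
  A: rows 0-5 cols 4-5 -> outside (row miss)
  B: rows 2-3 cols 4-6 -> outside (row miss)
  C: rows 3-10 cols 4-6 z=7 -> covers; best now C (z=7)
  D: rows 8-9 cols 4-6 z=3 -> covers; best now D (z=3)
  E: rows 10-11 cols 2-3 -> outside (row miss)
Winner: D at z=3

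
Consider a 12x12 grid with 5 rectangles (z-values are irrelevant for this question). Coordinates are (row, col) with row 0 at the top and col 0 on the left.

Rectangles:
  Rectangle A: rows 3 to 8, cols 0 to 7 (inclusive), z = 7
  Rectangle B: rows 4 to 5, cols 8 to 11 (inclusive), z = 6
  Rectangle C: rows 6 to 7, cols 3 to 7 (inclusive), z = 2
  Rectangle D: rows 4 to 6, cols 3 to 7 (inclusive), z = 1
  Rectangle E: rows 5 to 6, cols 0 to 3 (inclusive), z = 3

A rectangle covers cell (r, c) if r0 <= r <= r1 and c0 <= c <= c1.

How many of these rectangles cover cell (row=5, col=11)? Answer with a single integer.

Check cell (5,11):
  A: rows 3-8 cols 0-7 -> outside (col miss)
  B: rows 4-5 cols 8-11 -> covers
  C: rows 6-7 cols 3-7 -> outside (row miss)
  D: rows 4-6 cols 3-7 -> outside (col miss)
  E: rows 5-6 cols 0-3 -> outside (col miss)
Count covering = 1

Answer: 1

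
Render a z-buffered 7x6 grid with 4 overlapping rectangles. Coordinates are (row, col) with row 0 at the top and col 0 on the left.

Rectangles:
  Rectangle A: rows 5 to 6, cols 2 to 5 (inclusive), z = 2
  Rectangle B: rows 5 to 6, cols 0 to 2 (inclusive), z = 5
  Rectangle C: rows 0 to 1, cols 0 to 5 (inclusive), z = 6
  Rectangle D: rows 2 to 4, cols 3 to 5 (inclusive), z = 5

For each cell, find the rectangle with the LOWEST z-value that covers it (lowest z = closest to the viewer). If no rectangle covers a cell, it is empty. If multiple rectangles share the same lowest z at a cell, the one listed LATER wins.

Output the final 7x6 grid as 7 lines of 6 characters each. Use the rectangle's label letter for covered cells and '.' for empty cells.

CCCCCC
CCCCCC
...DDD
...DDD
...DDD
BBAAAA
BBAAAA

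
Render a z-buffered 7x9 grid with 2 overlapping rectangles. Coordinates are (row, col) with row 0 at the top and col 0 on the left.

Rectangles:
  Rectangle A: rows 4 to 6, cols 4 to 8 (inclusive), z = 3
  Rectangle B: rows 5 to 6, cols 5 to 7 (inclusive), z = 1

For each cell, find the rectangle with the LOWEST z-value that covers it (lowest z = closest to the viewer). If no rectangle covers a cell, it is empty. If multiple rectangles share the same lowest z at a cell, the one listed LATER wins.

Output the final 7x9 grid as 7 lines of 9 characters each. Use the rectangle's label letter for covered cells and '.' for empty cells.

.........
.........
.........
.........
....AAAAA
....ABBBA
....ABBBA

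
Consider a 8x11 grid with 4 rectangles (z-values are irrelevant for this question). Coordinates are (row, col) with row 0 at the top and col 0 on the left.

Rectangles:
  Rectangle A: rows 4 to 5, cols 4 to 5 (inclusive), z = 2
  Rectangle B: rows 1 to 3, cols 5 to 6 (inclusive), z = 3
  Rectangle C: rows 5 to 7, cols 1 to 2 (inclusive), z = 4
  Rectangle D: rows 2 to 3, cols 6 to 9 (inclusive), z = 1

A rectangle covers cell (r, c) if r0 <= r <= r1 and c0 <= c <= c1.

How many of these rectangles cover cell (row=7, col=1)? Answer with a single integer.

Answer: 1

Derivation:
Check cell (7,1):
  A: rows 4-5 cols 4-5 -> outside (row miss)
  B: rows 1-3 cols 5-6 -> outside (row miss)
  C: rows 5-7 cols 1-2 -> covers
  D: rows 2-3 cols 6-9 -> outside (row miss)
Count covering = 1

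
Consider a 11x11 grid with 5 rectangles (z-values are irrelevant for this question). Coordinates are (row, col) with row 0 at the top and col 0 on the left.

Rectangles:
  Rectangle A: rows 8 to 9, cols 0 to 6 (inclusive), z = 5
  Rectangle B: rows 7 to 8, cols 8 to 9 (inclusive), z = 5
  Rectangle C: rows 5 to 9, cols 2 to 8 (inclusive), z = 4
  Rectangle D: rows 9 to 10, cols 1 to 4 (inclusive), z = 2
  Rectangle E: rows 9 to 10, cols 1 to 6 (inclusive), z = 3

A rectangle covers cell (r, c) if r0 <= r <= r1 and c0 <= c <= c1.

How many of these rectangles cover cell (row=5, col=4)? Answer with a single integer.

Answer: 1

Derivation:
Check cell (5,4):
  A: rows 8-9 cols 0-6 -> outside (row miss)
  B: rows 7-8 cols 8-9 -> outside (row miss)
  C: rows 5-9 cols 2-8 -> covers
  D: rows 9-10 cols 1-4 -> outside (row miss)
  E: rows 9-10 cols 1-6 -> outside (row miss)
Count covering = 1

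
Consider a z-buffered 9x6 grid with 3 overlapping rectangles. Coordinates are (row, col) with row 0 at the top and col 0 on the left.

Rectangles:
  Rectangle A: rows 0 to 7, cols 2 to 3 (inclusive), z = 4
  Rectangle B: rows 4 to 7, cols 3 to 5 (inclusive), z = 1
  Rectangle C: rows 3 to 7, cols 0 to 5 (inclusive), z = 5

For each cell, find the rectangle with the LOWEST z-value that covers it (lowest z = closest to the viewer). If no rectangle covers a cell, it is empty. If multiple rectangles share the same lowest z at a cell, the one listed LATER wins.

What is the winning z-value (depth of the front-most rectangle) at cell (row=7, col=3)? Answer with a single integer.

Answer: 1

Derivation:
Check cell (7,3):
  A: rows 0-7 cols 2-3 z=4 -> covers; best now A (z=4)
  B: rows 4-7 cols 3-5 z=1 -> covers; best now B (z=1)
  C: rows 3-7 cols 0-5 z=5 -> covers; best now B (z=1)
Winner: B at z=1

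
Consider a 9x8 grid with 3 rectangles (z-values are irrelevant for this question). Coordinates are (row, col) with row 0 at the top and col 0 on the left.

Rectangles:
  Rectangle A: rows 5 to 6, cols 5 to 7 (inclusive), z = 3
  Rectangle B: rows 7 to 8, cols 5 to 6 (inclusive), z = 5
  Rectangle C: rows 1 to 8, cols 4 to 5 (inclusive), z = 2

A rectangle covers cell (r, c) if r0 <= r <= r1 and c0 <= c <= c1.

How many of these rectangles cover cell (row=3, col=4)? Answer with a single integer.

Answer: 1

Derivation:
Check cell (3,4):
  A: rows 5-6 cols 5-7 -> outside (row miss)
  B: rows 7-8 cols 5-6 -> outside (row miss)
  C: rows 1-8 cols 4-5 -> covers
Count covering = 1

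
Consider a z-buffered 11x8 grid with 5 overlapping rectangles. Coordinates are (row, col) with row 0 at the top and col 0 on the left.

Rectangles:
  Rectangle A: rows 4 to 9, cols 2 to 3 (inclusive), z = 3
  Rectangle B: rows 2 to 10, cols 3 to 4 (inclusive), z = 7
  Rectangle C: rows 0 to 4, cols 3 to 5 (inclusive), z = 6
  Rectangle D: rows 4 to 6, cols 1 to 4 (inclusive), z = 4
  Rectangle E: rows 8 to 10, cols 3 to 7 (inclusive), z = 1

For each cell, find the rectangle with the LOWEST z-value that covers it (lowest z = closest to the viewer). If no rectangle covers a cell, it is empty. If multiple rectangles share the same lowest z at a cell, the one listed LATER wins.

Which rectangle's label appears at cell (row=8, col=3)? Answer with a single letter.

Check cell (8,3):
  A: rows 4-9 cols 2-3 z=3 -> covers; best now A (z=3)
  B: rows 2-10 cols 3-4 z=7 -> covers; best now A (z=3)
  C: rows 0-4 cols 3-5 -> outside (row miss)
  D: rows 4-6 cols 1-4 -> outside (row miss)
  E: rows 8-10 cols 3-7 z=1 -> covers; best now E (z=1)
Winner: E at z=1

Answer: E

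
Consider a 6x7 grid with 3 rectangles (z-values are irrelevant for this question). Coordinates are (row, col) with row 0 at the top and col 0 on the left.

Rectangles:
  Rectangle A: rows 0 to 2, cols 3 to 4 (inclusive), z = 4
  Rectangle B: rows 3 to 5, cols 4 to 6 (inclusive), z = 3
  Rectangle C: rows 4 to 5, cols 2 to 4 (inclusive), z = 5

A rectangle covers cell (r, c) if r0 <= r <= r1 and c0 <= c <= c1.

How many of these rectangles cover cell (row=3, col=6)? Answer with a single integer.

Check cell (3,6):
  A: rows 0-2 cols 3-4 -> outside (row miss)
  B: rows 3-5 cols 4-6 -> covers
  C: rows 4-5 cols 2-4 -> outside (row miss)
Count covering = 1

Answer: 1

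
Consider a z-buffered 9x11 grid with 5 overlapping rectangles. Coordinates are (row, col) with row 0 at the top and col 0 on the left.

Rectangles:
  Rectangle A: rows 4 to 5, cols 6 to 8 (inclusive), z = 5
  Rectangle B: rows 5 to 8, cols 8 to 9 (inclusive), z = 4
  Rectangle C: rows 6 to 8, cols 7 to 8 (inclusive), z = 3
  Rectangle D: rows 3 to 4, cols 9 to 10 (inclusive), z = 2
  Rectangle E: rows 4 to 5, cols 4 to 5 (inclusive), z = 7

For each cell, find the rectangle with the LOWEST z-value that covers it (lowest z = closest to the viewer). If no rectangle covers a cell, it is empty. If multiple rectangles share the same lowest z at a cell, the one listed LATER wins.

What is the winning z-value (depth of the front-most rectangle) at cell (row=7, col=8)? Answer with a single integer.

Check cell (7,8):
  A: rows 4-5 cols 6-8 -> outside (row miss)
  B: rows 5-8 cols 8-9 z=4 -> covers; best now B (z=4)
  C: rows 6-8 cols 7-8 z=3 -> covers; best now C (z=3)
  D: rows 3-4 cols 9-10 -> outside (row miss)
  E: rows 4-5 cols 4-5 -> outside (row miss)
Winner: C at z=3

Answer: 3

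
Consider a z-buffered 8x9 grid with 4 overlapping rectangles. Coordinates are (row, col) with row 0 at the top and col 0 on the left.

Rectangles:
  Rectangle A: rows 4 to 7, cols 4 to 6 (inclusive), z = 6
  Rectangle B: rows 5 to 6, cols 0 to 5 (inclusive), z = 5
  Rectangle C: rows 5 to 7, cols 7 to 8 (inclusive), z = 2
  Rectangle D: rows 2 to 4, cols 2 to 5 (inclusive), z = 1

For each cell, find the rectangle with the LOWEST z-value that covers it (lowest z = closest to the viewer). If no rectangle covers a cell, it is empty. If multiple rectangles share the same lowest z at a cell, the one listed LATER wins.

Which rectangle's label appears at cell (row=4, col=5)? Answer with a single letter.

Answer: D

Derivation:
Check cell (4,5):
  A: rows 4-7 cols 4-6 z=6 -> covers; best now A (z=6)
  B: rows 5-6 cols 0-5 -> outside (row miss)
  C: rows 5-7 cols 7-8 -> outside (row miss)
  D: rows 2-4 cols 2-5 z=1 -> covers; best now D (z=1)
Winner: D at z=1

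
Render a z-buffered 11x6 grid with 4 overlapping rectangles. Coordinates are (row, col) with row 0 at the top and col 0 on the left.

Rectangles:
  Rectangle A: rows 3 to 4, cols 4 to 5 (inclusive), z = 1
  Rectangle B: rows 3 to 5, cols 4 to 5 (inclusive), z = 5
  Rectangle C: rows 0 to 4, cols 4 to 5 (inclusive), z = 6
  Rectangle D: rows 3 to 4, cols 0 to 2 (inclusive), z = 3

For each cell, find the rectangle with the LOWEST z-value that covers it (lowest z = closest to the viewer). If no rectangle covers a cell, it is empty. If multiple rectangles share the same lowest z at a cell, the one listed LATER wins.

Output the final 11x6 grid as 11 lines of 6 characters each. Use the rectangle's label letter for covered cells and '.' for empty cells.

....CC
....CC
....CC
DDD.AA
DDD.AA
....BB
......
......
......
......
......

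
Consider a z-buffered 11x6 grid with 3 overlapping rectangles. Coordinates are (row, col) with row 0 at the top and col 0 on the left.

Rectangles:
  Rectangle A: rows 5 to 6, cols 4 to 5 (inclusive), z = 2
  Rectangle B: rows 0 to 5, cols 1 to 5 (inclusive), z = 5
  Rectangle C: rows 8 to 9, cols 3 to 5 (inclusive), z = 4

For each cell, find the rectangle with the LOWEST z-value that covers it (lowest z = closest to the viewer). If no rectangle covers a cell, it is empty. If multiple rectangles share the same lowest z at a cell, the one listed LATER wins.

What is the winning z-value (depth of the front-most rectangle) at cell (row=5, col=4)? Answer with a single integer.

Answer: 2

Derivation:
Check cell (5,4):
  A: rows 5-6 cols 4-5 z=2 -> covers; best now A (z=2)
  B: rows 0-5 cols 1-5 z=5 -> covers; best now A (z=2)
  C: rows 8-9 cols 3-5 -> outside (row miss)
Winner: A at z=2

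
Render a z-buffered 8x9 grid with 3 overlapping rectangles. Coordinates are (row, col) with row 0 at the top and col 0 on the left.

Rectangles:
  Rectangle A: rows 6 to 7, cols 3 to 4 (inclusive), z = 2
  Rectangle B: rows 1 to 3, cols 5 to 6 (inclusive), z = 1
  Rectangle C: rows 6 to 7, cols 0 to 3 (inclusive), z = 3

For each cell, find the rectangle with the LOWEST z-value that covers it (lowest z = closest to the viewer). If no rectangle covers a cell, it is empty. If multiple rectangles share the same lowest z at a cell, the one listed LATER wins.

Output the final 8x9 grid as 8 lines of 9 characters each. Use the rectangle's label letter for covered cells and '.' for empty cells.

.........
.....BB..
.....BB..
.....BB..
.........
.........
CCCAA....
CCCAA....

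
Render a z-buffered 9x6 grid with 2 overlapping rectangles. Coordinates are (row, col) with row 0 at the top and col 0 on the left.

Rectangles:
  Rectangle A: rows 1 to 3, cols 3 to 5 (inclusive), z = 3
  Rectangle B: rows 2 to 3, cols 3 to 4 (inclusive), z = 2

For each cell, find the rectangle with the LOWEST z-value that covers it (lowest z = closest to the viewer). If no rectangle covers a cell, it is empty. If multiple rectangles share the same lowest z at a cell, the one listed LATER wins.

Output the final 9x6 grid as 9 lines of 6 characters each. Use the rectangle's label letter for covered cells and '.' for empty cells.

......
...AAA
...BBA
...BBA
......
......
......
......
......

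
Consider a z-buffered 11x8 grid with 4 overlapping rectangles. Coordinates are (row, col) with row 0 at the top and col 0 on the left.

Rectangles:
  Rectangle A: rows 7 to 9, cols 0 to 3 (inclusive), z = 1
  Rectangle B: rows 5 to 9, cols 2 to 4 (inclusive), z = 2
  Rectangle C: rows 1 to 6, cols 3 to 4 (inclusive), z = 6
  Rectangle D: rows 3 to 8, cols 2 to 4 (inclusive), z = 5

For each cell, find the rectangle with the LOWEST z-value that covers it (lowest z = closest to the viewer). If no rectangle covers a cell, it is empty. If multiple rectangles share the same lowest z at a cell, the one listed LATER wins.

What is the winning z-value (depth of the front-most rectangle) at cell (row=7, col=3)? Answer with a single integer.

Check cell (7,3):
  A: rows 7-9 cols 0-3 z=1 -> covers; best now A (z=1)
  B: rows 5-9 cols 2-4 z=2 -> covers; best now A (z=1)
  C: rows 1-6 cols 3-4 -> outside (row miss)
  D: rows 3-8 cols 2-4 z=5 -> covers; best now A (z=1)
Winner: A at z=1

Answer: 1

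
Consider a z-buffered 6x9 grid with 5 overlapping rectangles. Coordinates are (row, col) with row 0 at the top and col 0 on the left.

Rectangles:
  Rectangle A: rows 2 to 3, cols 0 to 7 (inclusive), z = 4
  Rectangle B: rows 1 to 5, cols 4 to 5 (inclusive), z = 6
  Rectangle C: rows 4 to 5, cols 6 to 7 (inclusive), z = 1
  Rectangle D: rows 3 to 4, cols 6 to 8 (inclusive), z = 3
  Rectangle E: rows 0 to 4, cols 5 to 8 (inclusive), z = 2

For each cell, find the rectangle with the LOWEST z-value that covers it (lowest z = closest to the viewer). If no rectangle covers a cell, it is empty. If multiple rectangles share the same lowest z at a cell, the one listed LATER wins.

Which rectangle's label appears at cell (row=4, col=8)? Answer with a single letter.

Answer: E

Derivation:
Check cell (4,8):
  A: rows 2-3 cols 0-7 -> outside (row miss)
  B: rows 1-5 cols 4-5 -> outside (col miss)
  C: rows 4-5 cols 6-7 -> outside (col miss)
  D: rows 3-4 cols 6-8 z=3 -> covers; best now D (z=3)
  E: rows 0-4 cols 5-8 z=2 -> covers; best now E (z=2)
Winner: E at z=2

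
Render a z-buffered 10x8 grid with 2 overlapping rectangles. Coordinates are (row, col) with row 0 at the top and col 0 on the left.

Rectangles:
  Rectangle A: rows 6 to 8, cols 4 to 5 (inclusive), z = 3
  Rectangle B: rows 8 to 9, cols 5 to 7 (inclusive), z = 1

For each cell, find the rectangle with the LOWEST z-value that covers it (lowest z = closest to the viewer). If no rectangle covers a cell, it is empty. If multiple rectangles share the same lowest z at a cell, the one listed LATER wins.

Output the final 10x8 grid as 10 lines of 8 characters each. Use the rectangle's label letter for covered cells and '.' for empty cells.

........
........
........
........
........
........
....AA..
....AA..
....ABBB
.....BBB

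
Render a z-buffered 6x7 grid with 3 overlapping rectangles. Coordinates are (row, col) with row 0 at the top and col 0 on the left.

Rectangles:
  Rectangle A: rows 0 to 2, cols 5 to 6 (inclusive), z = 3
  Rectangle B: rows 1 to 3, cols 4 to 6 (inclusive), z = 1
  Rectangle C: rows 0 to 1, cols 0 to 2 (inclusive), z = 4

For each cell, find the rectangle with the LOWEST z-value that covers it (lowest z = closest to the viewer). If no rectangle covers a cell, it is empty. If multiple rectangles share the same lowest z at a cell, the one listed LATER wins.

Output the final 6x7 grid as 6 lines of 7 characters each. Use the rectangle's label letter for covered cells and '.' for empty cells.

CCC..AA
CCC.BBB
....BBB
....BBB
.......
.......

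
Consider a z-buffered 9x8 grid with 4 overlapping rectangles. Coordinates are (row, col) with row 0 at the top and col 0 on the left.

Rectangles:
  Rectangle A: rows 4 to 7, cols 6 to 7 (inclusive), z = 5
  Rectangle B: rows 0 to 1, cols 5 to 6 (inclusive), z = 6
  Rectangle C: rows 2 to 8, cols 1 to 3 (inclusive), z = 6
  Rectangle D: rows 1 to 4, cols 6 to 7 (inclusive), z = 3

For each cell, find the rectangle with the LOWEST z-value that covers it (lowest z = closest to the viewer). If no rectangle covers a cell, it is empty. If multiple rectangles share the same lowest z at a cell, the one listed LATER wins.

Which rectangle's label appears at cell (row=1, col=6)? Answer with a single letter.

Answer: D

Derivation:
Check cell (1,6):
  A: rows 4-7 cols 6-7 -> outside (row miss)
  B: rows 0-1 cols 5-6 z=6 -> covers; best now B (z=6)
  C: rows 2-8 cols 1-3 -> outside (row miss)
  D: rows 1-4 cols 6-7 z=3 -> covers; best now D (z=3)
Winner: D at z=3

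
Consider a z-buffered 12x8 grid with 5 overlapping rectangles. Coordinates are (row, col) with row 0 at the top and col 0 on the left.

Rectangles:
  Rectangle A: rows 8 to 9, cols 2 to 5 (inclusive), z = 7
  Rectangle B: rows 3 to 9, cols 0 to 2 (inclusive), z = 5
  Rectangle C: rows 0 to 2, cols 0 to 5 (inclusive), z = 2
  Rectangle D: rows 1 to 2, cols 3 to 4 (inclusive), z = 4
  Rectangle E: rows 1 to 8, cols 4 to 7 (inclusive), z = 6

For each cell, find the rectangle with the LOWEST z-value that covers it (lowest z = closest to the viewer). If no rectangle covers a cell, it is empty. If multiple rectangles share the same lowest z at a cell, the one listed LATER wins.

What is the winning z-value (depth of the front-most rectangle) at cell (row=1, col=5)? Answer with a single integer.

Answer: 2

Derivation:
Check cell (1,5):
  A: rows 8-9 cols 2-5 -> outside (row miss)
  B: rows 3-9 cols 0-2 -> outside (row miss)
  C: rows 0-2 cols 0-5 z=2 -> covers; best now C (z=2)
  D: rows 1-2 cols 3-4 -> outside (col miss)
  E: rows 1-8 cols 4-7 z=6 -> covers; best now C (z=2)
Winner: C at z=2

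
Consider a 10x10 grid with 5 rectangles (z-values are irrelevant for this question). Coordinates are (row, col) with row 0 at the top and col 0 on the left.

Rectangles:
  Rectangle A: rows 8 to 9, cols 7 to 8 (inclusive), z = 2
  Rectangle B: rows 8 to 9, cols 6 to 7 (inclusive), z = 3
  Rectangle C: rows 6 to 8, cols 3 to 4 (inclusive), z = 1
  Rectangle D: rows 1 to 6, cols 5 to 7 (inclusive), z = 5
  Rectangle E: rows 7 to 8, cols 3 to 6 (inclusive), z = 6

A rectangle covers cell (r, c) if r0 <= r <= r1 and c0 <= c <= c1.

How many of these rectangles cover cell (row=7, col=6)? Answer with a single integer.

Check cell (7,6):
  A: rows 8-9 cols 7-8 -> outside (row miss)
  B: rows 8-9 cols 6-7 -> outside (row miss)
  C: rows 6-8 cols 3-4 -> outside (col miss)
  D: rows 1-6 cols 5-7 -> outside (row miss)
  E: rows 7-8 cols 3-6 -> covers
Count covering = 1

Answer: 1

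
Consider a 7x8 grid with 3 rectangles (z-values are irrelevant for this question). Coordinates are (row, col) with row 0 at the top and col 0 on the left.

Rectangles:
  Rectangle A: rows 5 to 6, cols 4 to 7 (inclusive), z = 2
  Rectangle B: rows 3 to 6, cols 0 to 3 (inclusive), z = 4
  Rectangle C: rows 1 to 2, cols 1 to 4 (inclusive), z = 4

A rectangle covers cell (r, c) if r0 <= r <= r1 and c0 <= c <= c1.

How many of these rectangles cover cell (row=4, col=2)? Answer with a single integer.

Check cell (4,2):
  A: rows 5-6 cols 4-7 -> outside (row miss)
  B: rows 3-6 cols 0-3 -> covers
  C: rows 1-2 cols 1-4 -> outside (row miss)
Count covering = 1

Answer: 1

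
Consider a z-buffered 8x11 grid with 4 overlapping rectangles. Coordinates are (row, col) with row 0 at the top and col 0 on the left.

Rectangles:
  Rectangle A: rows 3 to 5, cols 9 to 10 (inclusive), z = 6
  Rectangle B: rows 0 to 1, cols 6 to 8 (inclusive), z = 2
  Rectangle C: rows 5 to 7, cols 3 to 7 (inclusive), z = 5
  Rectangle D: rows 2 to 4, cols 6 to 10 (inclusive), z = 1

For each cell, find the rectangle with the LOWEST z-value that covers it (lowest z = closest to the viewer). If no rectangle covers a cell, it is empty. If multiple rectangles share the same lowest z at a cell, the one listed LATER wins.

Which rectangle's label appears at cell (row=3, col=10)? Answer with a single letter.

Answer: D

Derivation:
Check cell (3,10):
  A: rows 3-5 cols 9-10 z=6 -> covers; best now A (z=6)
  B: rows 0-1 cols 6-8 -> outside (row miss)
  C: rows 5-7 cols 3-7 -> outside (row miss)
  D: rows 2-4 cols 6-10 z=1 -> covers; best now D (z=1)
Winner: D at z=1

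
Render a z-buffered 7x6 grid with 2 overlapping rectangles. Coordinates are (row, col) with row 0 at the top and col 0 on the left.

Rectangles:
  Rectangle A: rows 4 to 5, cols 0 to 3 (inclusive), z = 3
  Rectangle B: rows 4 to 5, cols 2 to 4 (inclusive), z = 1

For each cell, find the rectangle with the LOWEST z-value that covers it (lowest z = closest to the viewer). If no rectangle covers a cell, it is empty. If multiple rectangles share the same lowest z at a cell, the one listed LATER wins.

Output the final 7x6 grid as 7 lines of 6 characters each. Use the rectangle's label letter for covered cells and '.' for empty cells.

......
......
......
......
AABBB.
AABBB.
......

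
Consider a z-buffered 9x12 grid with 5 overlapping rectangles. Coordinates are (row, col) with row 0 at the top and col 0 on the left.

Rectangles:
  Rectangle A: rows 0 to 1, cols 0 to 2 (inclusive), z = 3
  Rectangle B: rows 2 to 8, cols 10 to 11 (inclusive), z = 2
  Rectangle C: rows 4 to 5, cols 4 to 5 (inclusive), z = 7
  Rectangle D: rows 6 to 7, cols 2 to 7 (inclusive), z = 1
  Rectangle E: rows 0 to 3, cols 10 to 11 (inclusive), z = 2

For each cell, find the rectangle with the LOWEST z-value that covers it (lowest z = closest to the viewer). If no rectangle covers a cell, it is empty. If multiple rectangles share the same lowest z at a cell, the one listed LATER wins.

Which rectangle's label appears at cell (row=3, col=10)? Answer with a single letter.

Check cell (3,10):
  A: rows 0-1 cols 0-2 -> outside (row miss)
  B: rows 2-8 cols 10-11 z=2 -> covers; best now B (z=2)
  C: rows 4-5 cols 4-5 -> outside (row miss)
  D: rows 6-7 cols 2-7 -> outside (row miss)
  E: rows 0-3 cols 10-11 z=2 -> covers; best now E (z=2)
Winner: E at z=2

Answer: E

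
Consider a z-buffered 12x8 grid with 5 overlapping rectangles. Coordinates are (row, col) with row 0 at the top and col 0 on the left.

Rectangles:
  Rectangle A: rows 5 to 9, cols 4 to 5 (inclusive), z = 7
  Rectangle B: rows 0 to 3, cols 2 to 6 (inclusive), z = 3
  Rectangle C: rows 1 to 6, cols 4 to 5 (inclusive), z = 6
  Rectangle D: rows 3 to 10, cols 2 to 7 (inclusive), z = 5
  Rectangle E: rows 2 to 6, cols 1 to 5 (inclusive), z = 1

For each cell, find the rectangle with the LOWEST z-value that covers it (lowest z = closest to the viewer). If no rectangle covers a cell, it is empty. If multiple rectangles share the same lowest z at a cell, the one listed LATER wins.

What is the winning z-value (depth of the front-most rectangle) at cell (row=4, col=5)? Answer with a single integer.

Answer: 1

Derivation:
Check cell (4,5):
  A: rows 5-9 cols 4-5 -> outside (row miss)
  B: rows 0-3 cols 2-6 -> outside (row miss)
  C: rows 1-6 cols 4-5 z=6 -> covers; best now C (z=6)
  D: rows 3-10 cols 2-7 z=5 -> covers; best now D (z=5)
  E: rows 2-6 cols 1-5 z=1 -> covers; best now E (z=1)
Winner: E at z=1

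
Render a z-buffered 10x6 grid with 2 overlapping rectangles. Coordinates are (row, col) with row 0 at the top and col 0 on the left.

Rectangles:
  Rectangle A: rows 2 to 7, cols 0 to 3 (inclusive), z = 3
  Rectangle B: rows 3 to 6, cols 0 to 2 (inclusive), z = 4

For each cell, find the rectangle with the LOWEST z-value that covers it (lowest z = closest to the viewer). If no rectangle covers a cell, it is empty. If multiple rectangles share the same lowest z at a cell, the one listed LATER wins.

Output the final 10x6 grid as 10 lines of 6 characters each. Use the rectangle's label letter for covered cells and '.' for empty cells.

......
......
AAAA..
AAAA..
AAAA..
AAAA..
AAAA..
AAAA..
......
......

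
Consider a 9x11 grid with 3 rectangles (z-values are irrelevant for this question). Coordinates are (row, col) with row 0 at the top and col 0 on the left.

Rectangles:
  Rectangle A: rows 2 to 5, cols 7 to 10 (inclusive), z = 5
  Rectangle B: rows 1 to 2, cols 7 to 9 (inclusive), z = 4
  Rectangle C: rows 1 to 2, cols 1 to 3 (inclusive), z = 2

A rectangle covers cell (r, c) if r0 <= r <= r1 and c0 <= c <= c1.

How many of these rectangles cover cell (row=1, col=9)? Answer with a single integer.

Answer: 1

Derivation:
Check cell (1,9):
  A: rows 2-5 cols 7-10 -> outside (row miss)
  B: rows 1-2 cols 7-9 -> covers
  C: rows 1-2 cols 1-3 -> outside (col miss)
Count covering = 1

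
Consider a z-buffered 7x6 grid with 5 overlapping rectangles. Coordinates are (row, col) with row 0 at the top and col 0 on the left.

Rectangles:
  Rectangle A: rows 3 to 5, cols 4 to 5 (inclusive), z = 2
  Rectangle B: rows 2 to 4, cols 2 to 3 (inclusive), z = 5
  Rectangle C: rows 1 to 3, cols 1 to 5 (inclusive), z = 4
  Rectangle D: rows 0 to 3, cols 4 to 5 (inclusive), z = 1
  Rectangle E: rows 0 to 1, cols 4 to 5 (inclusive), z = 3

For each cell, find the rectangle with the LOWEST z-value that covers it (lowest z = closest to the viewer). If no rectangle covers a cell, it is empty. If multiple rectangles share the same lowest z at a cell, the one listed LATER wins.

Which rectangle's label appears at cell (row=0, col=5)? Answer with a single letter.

Answer: D

Derivation:
Check cell (0,5):
  A: rows 3-5 cols 4-5 -> outside (row miss)
  B: rows 2-4 cols 2-3 -> outside (row miss)
  C: rows 1-3 cols 1-5 -> outside (row miss)
  D: rows 0-3 cols 4-5 z=1 -> covers; best now D (z=1)
  E: rows 0-1 cols 4-5 z=3 -> covers; best now D (z=1)
Winner: D at z=1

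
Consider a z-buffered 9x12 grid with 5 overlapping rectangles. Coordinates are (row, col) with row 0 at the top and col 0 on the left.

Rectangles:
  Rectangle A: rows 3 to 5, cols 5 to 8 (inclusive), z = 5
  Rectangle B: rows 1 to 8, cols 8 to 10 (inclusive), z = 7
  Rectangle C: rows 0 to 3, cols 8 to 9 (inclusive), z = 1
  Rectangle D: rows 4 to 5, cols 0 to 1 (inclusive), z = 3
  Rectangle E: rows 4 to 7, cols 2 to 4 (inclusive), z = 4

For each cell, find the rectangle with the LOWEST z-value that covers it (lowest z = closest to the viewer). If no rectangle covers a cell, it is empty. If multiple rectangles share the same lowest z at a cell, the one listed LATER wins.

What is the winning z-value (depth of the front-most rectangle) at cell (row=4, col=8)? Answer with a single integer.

Answer: 5

Derivation:
Check cell (4,8):
  A: rows 3-5 cols 5-8 z=5 -> covers; best now A (z=5)
  B: rows 1-8 cols 8-10 z=7 -> covers; best now A (z=5)
  C: rows 0-3 cols 8-9 -> outside (row miss)
  D: rows 4-5 cols 0-1 -> outside (col miss)
  E: rows 4-7 cols 2-4 -> outside (col miss)
Winner: A at z=5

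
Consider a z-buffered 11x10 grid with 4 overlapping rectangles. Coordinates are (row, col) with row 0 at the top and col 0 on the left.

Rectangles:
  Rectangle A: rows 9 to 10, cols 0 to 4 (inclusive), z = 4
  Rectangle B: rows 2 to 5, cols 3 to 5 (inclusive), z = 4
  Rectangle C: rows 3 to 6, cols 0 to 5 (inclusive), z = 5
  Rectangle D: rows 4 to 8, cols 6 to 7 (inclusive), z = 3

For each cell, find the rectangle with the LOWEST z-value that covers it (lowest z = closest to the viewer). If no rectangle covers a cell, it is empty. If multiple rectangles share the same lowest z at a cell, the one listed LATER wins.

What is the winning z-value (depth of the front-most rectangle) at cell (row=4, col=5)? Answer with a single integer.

Check cell (4,5):
  A: rows 9-10 cols 0-4 -> outside (row miss)
  B: rows 2-5 cols 3-5 z=4 -> covers; best now B (z=4)
  C: rows 3-6 cols 0-5 z=5 -> covers; best now B (z=4)
  D: rows 4-8 cols 6-7 -> outside (col miss)
Winner: B at z=4

Answer: 4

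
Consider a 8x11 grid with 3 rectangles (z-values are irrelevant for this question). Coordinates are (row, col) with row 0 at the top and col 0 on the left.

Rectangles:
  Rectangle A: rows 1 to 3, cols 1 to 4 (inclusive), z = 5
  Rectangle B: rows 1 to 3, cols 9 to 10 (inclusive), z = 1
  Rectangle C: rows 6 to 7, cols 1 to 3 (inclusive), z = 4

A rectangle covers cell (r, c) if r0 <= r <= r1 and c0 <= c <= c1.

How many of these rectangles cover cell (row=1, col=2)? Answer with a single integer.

Answer: 1

Derivation:
Check cell (1,2):
  A: rows 1-3 cols 1-4 -> covers
  B: rows 1-3 cols 9-10 -> outside (col miss)
  C: rows 6-7 cols 1-3 -> outside (row miss)
Count covering = 1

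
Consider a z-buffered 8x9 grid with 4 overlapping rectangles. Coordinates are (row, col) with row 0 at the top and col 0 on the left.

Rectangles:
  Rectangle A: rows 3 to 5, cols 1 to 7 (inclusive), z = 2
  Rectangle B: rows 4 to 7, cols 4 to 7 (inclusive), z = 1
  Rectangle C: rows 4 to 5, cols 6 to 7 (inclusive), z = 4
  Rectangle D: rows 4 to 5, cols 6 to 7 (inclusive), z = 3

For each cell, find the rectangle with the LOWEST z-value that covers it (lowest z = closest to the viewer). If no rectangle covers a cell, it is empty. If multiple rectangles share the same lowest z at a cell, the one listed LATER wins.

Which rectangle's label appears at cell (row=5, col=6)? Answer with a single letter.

Check cell (5,6):
  A: rows 3-5 cols 1-7 z=2 -> covers; best now A (z=2)
  B: rows 4-7 cols 4-7 z=1 -> covers; best now B (z=1)
  C: rows 4-5 cols 6-7 z=4 -> covers; best now B (z=1)
  D: rows 4-5 cols 6-7 z=3 -> covers; best now B (z=1)
Winner: B at z=1

Answer: B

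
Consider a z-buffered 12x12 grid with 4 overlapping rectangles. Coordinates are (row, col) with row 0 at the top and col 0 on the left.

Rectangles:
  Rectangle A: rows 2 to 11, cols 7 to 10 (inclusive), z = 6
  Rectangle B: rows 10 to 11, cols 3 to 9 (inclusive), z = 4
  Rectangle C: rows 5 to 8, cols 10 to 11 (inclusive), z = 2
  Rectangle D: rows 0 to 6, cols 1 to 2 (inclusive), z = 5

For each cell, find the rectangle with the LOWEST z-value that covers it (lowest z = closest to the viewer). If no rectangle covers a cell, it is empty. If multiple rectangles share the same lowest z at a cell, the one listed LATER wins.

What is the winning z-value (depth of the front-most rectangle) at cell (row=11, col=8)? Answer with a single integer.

Check cell (11,8):
  A: rows 2-11 cols 7-10 z=6 -> covers; best now A (z=6)
  B: rows 10-11 cols 3-9 z=4 -> covers; best now B (z=4)
  C: rows 5-8 cols 10-11 -> outside (row miss)
  D: rows 0-6 cols 1-2 -> outside (row miss)
Winner: B at z=4

Answer: 4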